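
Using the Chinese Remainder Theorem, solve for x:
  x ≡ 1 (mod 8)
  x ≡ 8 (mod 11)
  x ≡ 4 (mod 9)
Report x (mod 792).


Moduli 8, 11, 9 are pairwise coprime; by CRT there is a unique solution modulo M = 8 · 11 · 9 = 792.
Solve pairwise, accumulating the modulus:
  Start with x ≡ 1 (mod 8).
  Combine with x ≡ 8 (mod 11): since gcd(8, 11) = 1, we get a unique residue mod 88.
    Write x = 1 + 8·t and substitute into x ≡ 8 (mod 11): 8·t ≡ 8 − 1 = 7 (mod 11).
    The inverse of 8 mod 11 is 7 (since 8·7 = 56 = 5·11 + 1), so t ≡ 7·7 = 49 ≡ 5 (mod 11).
    Then x = 1 + 8·5 = 41, valid modulo lcm(8, 11) = 88: x ≡ 41 (mod 88).
  Combine with x ≡ 4 (mod 9): since gcd(88, 9) = 1, we get a unique residue mod 792.
    Write x = 41 + 88·t and substitute into x ≡ 4 (mod 9): 88·t ≡ 4 − 41 = -37 (mod 9).
    Reduce coefficients mod 9: 7·t ≡ 8 (mod 9).
    The inverse of 7 mod 9 is 4 (since 7·4 = 28 = 3·9 + 1), so t ≡ 4·8 = 32 ≡ 5 (mod 9).
    Then x = 41 + 88·5 = 481, valid modulo lcm(88, 9) = 792: x ≡ 481 (mod 792).
Verify: 481 mod 8 = 1 ✓, 481 mod 11 = 8 ✓, 481 mod 9 = 4 ✓.

x ≡ 481 (mod 792).


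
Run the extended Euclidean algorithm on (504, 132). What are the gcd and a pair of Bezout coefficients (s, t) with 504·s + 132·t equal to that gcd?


Euclidean algorithm on (504, 132) — divide until remainder is 0:
  504 = 3 · 132 + 108
  132 = 1 · 108 + 24
  108 = 4 · 24 + 12
  24 = 2 · 12 + 0
gcd(504, 132) = 12.
Track Bezout coefficients alongside the remainders: start with r₀ = 504 = a·1 + b·0 (s = 1, t = 0) and r₁ = 132 = a·0 + b·1 (s = 0, t = 1); each new remainder r_{k+1} = r_{k-1} − q_k·r_k inherits s_{k+1} = s_{k-1} − q_k·s_k, t_{k+1} = t_{k-1} − q_k·t_k, so r_k = a·s_k + b·t_k at every step:
  q = 3: r = 108, s = 1 − 3·0 = 1, t = 0 − 3·1 = -3  (check: 504·1 + 132·(-3) = 108)
  q = 1: r = 24, s = 0 − 1·1 = -1, t = 1 − 1·(-3) = 4  (check: 504·(-1) + 132·4 = 24)
  q = 4: r = 12, s = 1 − 4·(-1) = 5, t = -3 − 4·4 = -19  (check: 504·5 + 132·(-19) = 12)
The row with r = 12 (the gcd) gives the Bezout coefficients s = 5, t = -19.
Result: 504 · (5) + 132 · (-19) = 12.

gcd(504, 132) = 12; s = 5, t = -19 (check: 504·5 + 132·(-19) = 12).


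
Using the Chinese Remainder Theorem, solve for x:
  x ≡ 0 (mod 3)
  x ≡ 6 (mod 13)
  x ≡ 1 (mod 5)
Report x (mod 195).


Moduli 3, 13, 5 are pairwise coprime; by CRT there is a unique solution modulo M = 3 · 13 · 5 = 195.
Solve pairwise, accumulating the modulus:
  Start with x ≡ 0 (mod 3).
  Combine with x ≡ 6 (mod 13): since gcd(3, 13) = 1, we get a unique residue mod 39.
    Write x = 0 + 3·t and substitute into x ≡ 6 (mod 13): 3·t ≡ 6 − 0 = 6 (mod 13).
    The inverse of 3 mod 13 is 9 (since 3·9 = 27 = 2·13 + 1), so t ≡ 9·6 = 54 ≡ 2 (mod 13).
    Then x = 0 + 3·2 = 6, valid modulo lcm(3, 13) = 39: x ≡ 6 (mod 39).
  Combine with x ≡ 1 (mod 5): since gcd(39, 5) = 1, we get a unique residue mod 195.
    Write x = 6 + 39·t and substitute into x ≡ 1 (mod 5): 39·t ≡ 1 − 6 = -5 (mod 5).
    Reduce coefficients mod 5: 4·t ≡ 0 (mod 5).
    The inverse of 4 mod 5 is 4 (since 4·4 = 16 = 3·5 + 1), so t ≡ 4·0 = 0 ≡ 0 (mod 5).
    Then x = 6 + 39·0 = 6, valid modulo lcm(39, 5) = 195: x ≡ 6 (mod 195).
Verify: 6 mod 3 = 0 ✓, 6 mod 13 = 6 ✓, 6 mod 5 = 1 ✓.

x ≡ 6 (mod 195).


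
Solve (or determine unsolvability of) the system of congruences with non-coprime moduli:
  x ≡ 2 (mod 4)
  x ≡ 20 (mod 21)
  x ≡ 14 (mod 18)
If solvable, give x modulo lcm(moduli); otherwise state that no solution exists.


Moduli 4, 21, 18 are not pairwise coprime, so CRT works modulo lcm(m_i) when all pairwise compatibility conditions hold.
Pairwise compatibility: gcd(m_i, m_j) must divide a_i - a_j for every pair.
Merge one congruence at a time:
  Start: x ≡ 2 (mod 4).
  Combine with x ≡ 20 (mod 21): gcd(4, 21) = 1; 20 - 2 = 18, which IS divisible by 1, so compatible.
    Write x = 2 + 4·t and substitute into x ≡ 20 (mod 21): 4·t ≡ 20 − 2 = 18 (mod 21).
    The inverse of 4 mod 21 is 16 (since 4·16 = 64 = 3·21 + 1), so t ≡ 16·18 = 288 ≡ 15 (mod 21).
    Then x = 2 + 4·15 = 62, valid modulo lcm(4, 21) = 84: x ≡ 62 (mod 84).
  Combine with x ≡ 14 (mod 18): gcd(84, 18) = 6; 14 - 62 = -48, which IS divisible by 6, so compatible.
    Write x = 62 + 84·t and substitute into x ≡ 14 (mod 18): 84·t ≡ 14 − 62 = -48 (mod 18).
    Divide the congruence (and modulus) by g = 6: 14·t ≡ -8 (mod 3).
    Reduce coefficients mod 3: 2·t ≡ 1 (mod 3).
    The inverse of 2 mod 3 is 2 (since 2·2 = 4 = 1·3 + 1), so t ≡ 2·1 = 2 ≡ 2 (mod 3).
    Then x = 62 + 84·2 = 230, valid modulo lcm(84, 18) = 252: x ≡ 230 (mod 252).
Verify: 230 mod 4 = 2, 230 mod 21 = 20, 230 mod 18 = 14.

x ≡ 230 (mod 252).


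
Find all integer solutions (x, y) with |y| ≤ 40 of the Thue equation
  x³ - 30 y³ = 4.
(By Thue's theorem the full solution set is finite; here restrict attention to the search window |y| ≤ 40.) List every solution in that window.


The equation is x³ - 30y³ = 4. For fixed y, x³ = 30·y³ + 4, so a solution requires the RHS to be a perfect cube.
Strategy: iterate y from -40 to 40, compute RHS = 30·y³ + 4, and check whether it is a (positive or negative) perfect cube.
Check small values of y:
  y = 0: RHS = 4 is not a perfect cube.
  y = 1: RHS = 34 is not a perfect cube.
  y = -1: RHS = -26 is not a perfect cube.
  y = 2: RHS = 244 is not a perfect cube.
  y = -2: RHS = -236 is not a perfect cube.
  y = 3: RHS = 814 is not a perfect cube.
  y = -3: RHS = -806 is not a perfect cube.
Continuing the search up to |y| = 40 finds no solutions either.
No (x, y) in the scanned range satisfies the equation.

No integer solutions with |y| ≤ 40.


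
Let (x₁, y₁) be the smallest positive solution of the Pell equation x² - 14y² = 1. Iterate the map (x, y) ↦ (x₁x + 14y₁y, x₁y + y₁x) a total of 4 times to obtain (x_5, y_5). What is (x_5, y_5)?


Step 1: Find the fundamental solution (x₁, y₁) of x² - 14y² = 1.
  Expand √14 as a continued fraction. a₀ = ⌊√14⌋ = 3; iterate m_{k+1} = d_k·a_k − m_k, d_{k+1} = (14 − m_{k+1}²)/d_k, a_{k+1} = ⌊(a₀ + m_{k+1})/d_{k+1}⌋ (starting m₀ = 0, d₀ = 1), with convergents p_k = a_k·p_{k-1} + p_{k-2}, q_k = a_k·q_{k-1} + q_{k-2} (p₋₁ = 1, q₋₁ = 0):
  k = 0: a₀ = 3; p₀/q₀ = 3/1; p₀² − 14·q₀² = 9 − 14 = -5.
  k = 1: m = 3, d = 5, a = ⌊(3 + 3)/5⌋ = 1; p/q = (1·3 + 1)/(1·1 + 0) = 4/1; p² − 14·q² = 16 − 14 = 2.
  k = 2: m = 2, d = 2, a = ⌊(3 + 2)/2⌋ = 2; p/q = (2·4 + 3)/(2·1 + 1) = 11/3; p² − 14·q² = 121 − 126 = -5.
  k = 3: m = 2, d = 5, a = ⌊(3 + 2)/5⌋ = 1; p/q = (1·11 + 4)/(1·3 + 1) = 15/4; p² − 14·q² = 225 − 224 = 1.
  The first convergent with p² − 14·q² = 1 gives the fundamental solution (x₁, y₁) = (15, 4).
Step 2: Apply the recurrence (x_{n+1}, y_{n+1}) = (x₁x_n + 14y₁y_n, x₁y_n + y₁x_n) repeatedly.
  From (x_1, y_1) = (15, 4): x_2 = 15·15 + 14·4·4 = 449; y_2 = 15·4 + 4·15 = 120.
  From (x_2, y_2) = (449, 120): x_3 = 15·449 + 14·4·120 = 13455; y_3 = 15·120 + 4·449 = 3596.
  From (x_3, y_3) = (13455, 3596): x_4 = 15·13455 + 14·4·3596 = 403201; y_4 = 15·3596 + 4·13455 = 107760.
  From (x_4, y_4) = (403201, 107760): x_5 = 15·403201 + 14·4·107760 = 12082575; y_5 = 15·107760 + 4·403201 = 3229204.
Step 3: Verify x_5² - 14·y_5² = 145988618630625 - 145988618630624 = 1 (should be 1). ✓

(x_1, y_1) = (15, 4); (x_5, y_5) = (12082575, 3229204).


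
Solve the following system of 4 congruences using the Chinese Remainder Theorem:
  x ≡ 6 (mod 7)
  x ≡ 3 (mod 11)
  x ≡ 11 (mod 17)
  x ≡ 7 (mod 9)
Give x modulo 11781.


Product of moduli M = 7 · 11 · 17 · 9 = 11781.
Merge one congruence at a time:
  Start: x ≡ 6 (mod 7).
  Combine with x ≡ 3 (mod 11); new modulus lcm = 77.
    Write x = 6 + 7·t and substitute into x ≡ 3 (mod 11): 7·t ≡ 3 − 6 = -3 (mod 11).
    Reduce coefficients mod 11: 7·t ≡ 8 (mod 11).
    The inverse of 7 mod 11 is 8 (since 7·8 = 56 = 5·11 + 1), so t ≡ 8·8 = 64 ≡ 9 (mod 11).
    Then x = 6 + 7·9 = 69, valid modulo lcm(7, 11) = 77: x ≡ 69 (mod 77).
  Combine with x ≡ 11 (mod 17); new modulus lcm = 1309.
    Write x = 69 + 77·t and substitute into x ≡ 11 (mod 17): 77·t ≡ 11 − 69 = -58 (mod 17).
    Reduce coefficients mod 17: 9·t ≡ 10 (mod 17).
    The inverse of 9 mod 17 is 2 (since 9·2 = 18 = 1·17 + 1), so t ≡ 2·10 = 20 ≡ 3 (mod 17).
    Then x = 69 + 77·3 = 300, valid modulo lcm(77, 17) = 1309: x ≡ 300 (mod 1309).
  Combine with x ≡ 7 (mod 9); new modulus lcm = 11781.
    Write x = 300 + 1309·t and substitute into x ≡ 7 (mod 9): 1309·t ≡ 7 − 300 = -293 (mod 9).
    Reduce coefficients mod 9: 4·t ≡ 4 (mod 9).
    The inverse of 4 mod 9 is 7 (since 4·7 = 28 = 3·9 + 1), so t ≡ 7·4 = 28 ≡ 1 (mod 9).
    Then x = 300 + 1309·1 = 1609, valid modulo lcm(1309, 9) = 11781: x ≡ 1609 (mod 11781).
Verify against each original: 1609 mod 7 = 6, 1609 mod 11 = 3, 1609 mod 17 = 11, 1609 mod 9 = 7.

x ≡ 1609 (mod 11781).


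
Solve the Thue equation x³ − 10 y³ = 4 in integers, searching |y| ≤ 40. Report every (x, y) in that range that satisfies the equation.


The equation is x³ - 10y³ = 4. For fixed y, x³ = 10·y³ + 4, so a solution requires the RHS to be a perfect cube.
Strategy: iterate y from -40 to 40, compute RHS = 10·y³ + 4, and check whether it is a (positive or negative) perfect cube.
Check small values of y:
  y = 0: RHS = 4 is not a perfect cube.
  y = 1: RHS = 14 is not a perfect cube.
  y = -1: RHS = -6 is not a perfect cube.
  y = 2: RHS = 84 is not a perfect cube.
  y = -2: RHS = -76 is not a perfect cube.
  y = 3: RHS = 274 is not a perfect cube.
  y = -3: RHS = -266 is not a perfect cube.
Continuing the search up to |y| = 40 finds no solutions either.
No (x, y) in the scanned range satisfies the equation.

No integer solutions with |y| ≤ 40.


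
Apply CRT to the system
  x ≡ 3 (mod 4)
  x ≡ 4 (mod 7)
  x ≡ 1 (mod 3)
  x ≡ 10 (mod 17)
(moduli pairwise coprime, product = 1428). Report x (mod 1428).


Product of moduli M = 4 · 7 · 3 · 17 = 1428.
Merge one congruence at a time:
  Start: x ≡ 3 (mod 4).
  Combine with x ≡ 4 (mod 7); new modulus lcm = 28.
    Write x = 3 + 4·t and substitute into x ≡ 4 (mod 7): 4·t ≡ 4 − 3 = 1 (mod 7).
    The inverse of 4 mod 7 is 2 (since 4·2 = 8 = 1·7 + 1), so t ≡ 2·1 = 2 ≡ 2 (mod 7).
    Then x = 3 + 4·2 = 11, valid modulo lcm(4, 7) = 28: x ≡ 11 (mod 28).
  Combine with x ≡ 1 (mod 3); new modulus lcm = 84.
    Write x = 11 + 28·t and substitute into x ≡ 1 (mod 3): 28·t ≡ 1 − 11 = -10 (mod 3).
    Reduce coefficients mod 3: 1·t ≡ 2 (mod 3).
    So t ≡ 2 (mod 3).
    Then x = 11 + 28·2 = 67, valid modulo lcm(28, 3) = 84: x ≡ 67 (mod 84).
  Combine with x ≡ 10 (mod 17); new modulus lcm = 1428.
    Write x = 67 + 84·t and substitute into x ≡ 10 (mod 17): 84·t ≡ 10 − 67 = -57 (mod 17).
    Reduce coefficients mod 17: 16·t ≡ 11 (mod 17).
    The inverse of 16 mod 17 is 16 (since 16·16 = 256 = 15·17 + 1), so t ≡ 16·11 = 176 ≡ 6 (mod 17).
    Then x = 67 + 84·6 = 571, valid modulo lcm(84, 17) = 1428: x ≡ 571 (mod 1428).
Verify against each original: 571 mod 4 = 3, 571 mod 7 = 4, 571 mod 3 = 1, 571 mod 17 = 10.

x ≡ 571 (mod 1428).


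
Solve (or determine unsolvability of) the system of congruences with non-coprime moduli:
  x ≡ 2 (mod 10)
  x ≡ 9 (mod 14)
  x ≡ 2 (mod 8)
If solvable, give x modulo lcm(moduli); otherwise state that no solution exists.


Moduli 10, 14, 8 are not pairwise coprime, so CRT works modulo lcm(m_i) when all pairwise compatibility conditions hold.
Pairwise compatibility: gcd(m_i, m_j) must divide a_i - a_j for every pair.
Merge one congruence at a time:
  Start: x ≡ 2 (mod 10).
  Combine with x ≡ 9 (mod 14): gcd(10, 14) = 2, and 9 - 2 = 7 is NOT divisible by 2.
    ⇒ system is inconsistent (no integer solution).

No solution (the system is inconsistent).


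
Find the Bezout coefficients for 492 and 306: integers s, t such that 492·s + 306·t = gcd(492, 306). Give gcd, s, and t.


Euclidean algorithm on (492, 306) — divide until remainder is 0:
  492 = 1 · 306 + 186
  306 = 1 · 186 + 120
  186 = 1 · 120 + 66
  120 = 1 · 66 + 54
  66 = 1 · 54 + 12
  54 = 4 · 12 + 6
  12 = 2 · 6 + 0
gcd(492, 306) = 6.
Track Bezout coefficients alongside the remainders: start with r₀ = 492 = a·1 + b·0 (s = 1, t = 0) and r₁ = 306 = a·0 + b·1 (s = 0, t = 1); each new remainder r_{k+1} = r_{k-1} − q_k·r_k inherits s_{k+1} = s_{k-1} − q_k·s_k, t_{k+1} = t_{k-1} − q_k·t_k, so r_k = a·s_k + b·t_k at every step:
  q = 1: r = 186, s = 1 − 1·0 = 1, t = 0 − 1·1 = -1  (check: 492·1 + 306·(-1) = 186)
  q = 1: r = 120, s = 0 − 1·1 = -1, t = 1 − 1·(-1) = 2  (check: 492·(-1) + 306·2 = 120)
  q = 1: r = 66, s = 1 − 1·(-1) = 2, t = -1 − 1·2 = -3  (check: 492·2 + 306·(-3) = 66)
  q = 1: r = 54, s = -1 − 1·2 = -3, t = 2 − 1·(-3) = 5  (check: 492·(-3) + 306·5 = 54)
  q = 1: r = 12, s = 2 − 1·(-3) = 5, t = -3 − 1·5 = -8  (check: 492·5 + 306·(-8) = 12)
  q = 4: r = 6, s = -3 − 4·5 = -23, t = 5 − 4·(-8) = 37  (check: 492·(-23) + 306·37 = 6)
The row with r = 6 (the gcd) gives the Bezout coefficients s = -23, t = 37.
Result: 492 · (-23) + 306 · (37) = 6.

gcd(492, 306) = 6; s = -23, t = 37 (check: 492·(-23) + 306·37 = 6).


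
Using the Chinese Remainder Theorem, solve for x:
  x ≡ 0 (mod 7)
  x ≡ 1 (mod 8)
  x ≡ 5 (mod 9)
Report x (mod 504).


Moduli 7, 8, 9 are pairwise coprime; by CRT there is a unique solution modulo M = 7 · 8 · 9 = 504.
Solve pairwise, accumulating the modulus:
  Start with x ≡ 0 (mod 7).
  Combine with x ≡ 1 (mod 8): since gcd(7, 8) = 1, we get a unique residue mod 56.
    Write x = 0 + 7·t and substitute into x ≡ 1 (mod 8): 7·t ≡ 1 − 0 = 1 (mod 8).
    The inverse of 7 mod 8 is 7 (since 7·7 = 49 = 6·8 + 1), so t ≡ 7·1 = 7 ≡ 7 (mod 8).
    Then x = 0 + 7·7 = 49, valid modulo lcm(7, 8) = 56: x ≡ 49 (mod 56).
  Combine with x ≡ 5 (mod 9): since gcd(56, 9) = 1, we get a unique residue mod 504.
    Write x = 49 + 56·t and substitute into x ≡ 5 (mod 9): 56·t ≡ 5 − 49 = -44 (mod 9).
    Reduce coefficients mod 9: 2·t ≡ 1 (mod 9).
    The inverse of 2 mod 9 is 5 (since 2·5 = 10 = 1·9 + 1), so t ≡ 5·1 = 5 ≡ 5 (mod 9).
    Then x = 49 + 56·5 = 329, valid modulo lcm(56, 9) = 504: x ≡ 329 (mod 504).
Verify: 329 mod 7 = 0 ✓, 329 mod 8 = 1 ✓, 329 mod 9 = 5 ✓.

x ≡ 329 (mod 504).


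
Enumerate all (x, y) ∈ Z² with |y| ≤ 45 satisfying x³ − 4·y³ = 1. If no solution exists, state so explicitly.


The equation is x³ - 4y³ = 1. For fixed y, x³ = 4·y³ + 1, so a solution requires the RHS to be a perfect cube.
Strategy: iterate y from -45 to 45, compute RHS = 4·y³ + 1, and check whether it is a (positive or negative) perfect cube.
Check small values of y:
  y = 0: RHS = 1 = (1)³ ⇒ x = 1 works.
  y = 1: RHS = 5 is not a perfect cube.
  y = -1: RHS = -3 is not a perfect cube.
  y = 2: RHS = 33 is not a perfect cube.
  y = -2: RHS = -31 is not a perfect cube.
  y = 3: RHS = 109 is not a perfect cube.
  y = -3: RHS = -107 is not a perfect cube.
Continuing the search up to |y| = 45 finds no further solutions beyond those listed.
Collected solutions: (1, 0).

Solutions (with |y| ≤ 45): (1, 0).


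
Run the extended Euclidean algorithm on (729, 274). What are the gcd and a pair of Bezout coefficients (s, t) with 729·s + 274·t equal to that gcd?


Euclidean algorithm on (729, 274) — divide until remainder is 0:
  729 = 2 · 274 + 181
  274 = 1 · 181 + 93
  181 = 1 · 93 + 88
  93 = 1 · 88 + 5
  88 = 17 · 5 + 3
  5 = 1 · 3 + 2
  3 = 1 · 2 + 1
  2 = 2 · 1 + 0
gcd(729, 274) = 1.
Track Bezout coefficients alongside the remainders: start with r₀ = 729 = a·1 + b·0 (s = 1, t = 0) and r₁ = 274 = a·0 + b·1 (s = 0, t = 1); each new remainder r_{k+1} = r_{k-1} − q_k·r_k inherits s_{k+1} = s_{k-1} − q_k·s_k, t_{k+1} = t_{k-1} − q_k·t_k, so r_k = a·s_k + b·t_k at every step:
  q = 2: r = 181, s = 1 − 2·0 = 1, t = 0 − 2·1 = -2  (check: 729·1 + 274·(-2) = 181)
  q = 1: r = 93, s = 0 − 1·1 = -1, t = 1 − 1·(-2) = 3  (check: 729·(-1) + 274·3 = 93)
  q = 1: r = 88, s = 1 − 1·(-1) = 2, t = -2 − 1·3 = -5  (check: 729·2 + 274·(-5) = 88)
  q = 1: r = 5, s = -1 − 1·2 = -3, t = 3 − 1·(-5) = 8  (check: 729·(-3) + 274·8 = 5)
  q = 17: r = 3, s = 2 − 17·(-3) = 53, t = -5 − 17·8 = -141  (check: 729·53 + 274·(-141) = 3)
  q = 1: r = 2, s = -3 − 1·53 = -56, t = 8 − 1·(-141) = 149  (check: 729·(-56) + 274·149 = 2)
  q = 1: r = 1, s = 53 − 1·(-56) = 109, t = -141 − 1·149 = -290  (check: 729·109 + 274·(-290) = 1)
The row with r = 1 (the gcd) gives the Bezout coefficients s = 109, t = -290.
Result: 729 · (109) + 274 · (-290) = 1.

gcd(729, 274) = 1; s = 109, t = -290 (check: 729·109 + 274·(-290) = 1).


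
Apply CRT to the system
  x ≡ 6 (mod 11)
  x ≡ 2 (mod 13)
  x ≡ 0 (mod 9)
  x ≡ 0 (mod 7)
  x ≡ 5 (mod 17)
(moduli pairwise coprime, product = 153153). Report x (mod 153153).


Product of moduli M = 11 · 13 · 9 · 7 · 17 = 153153.
Merge one congruence at a time:
  Start: x ≡ 6 (mod 11).
  Combine with x ≡ 2 (mod 13); new modulus lcm = 143.
    Write x = 6 + 11·t and substitute into x ≡ 2 (mod 13): 11·t ≡ 2 − 6 = -4 (mod 13).
    Reduce coefficients mod 13: 11·t ≡ 9 (mod 13).
    The inverse of 11 mod 13 is 6 (since 11·6 = 66 = 5·13 + 1), so t ≡ 6·9 = 54 ≡ 2 (mod 13).
    Then x = 6 + 11·2 = 28, valid modulo lcm(11, 13) = 143: x ≡ 28 (mod 143).
  Combine with x ≡ 0 (mod 9); new modulus lcm = 1287.
    Write x = 28 + 143·t and substitute into x ≡ 0 (mod 9): 143·t ≡ 0 − 28 = -28 (mod 9).
    Reduce coefficients mod 9: 8·t ≡ 8 (mod 9).
    The inverse of 8 mod 9 is 8 (since 8·8 = 64 = 7·9 + 1), so t ≡ 8·8 = 64 ≡ 1 (mod 9).
    Then x = 28 + 143·1 = 171, valid modulo lcm(143, 9) = 1287: x ≡ 171 (mod 1287).
  Combine with x ≡ 0 (mod 7); new modulus lcm = 9009.
    Write x = 171 + 1287·t and substitute into x ≡ 0 (mod 7): 1287·t ≡ 0 − 171 = -171 (mod 7).
    Reduce coefficients mod 7: 6·t ≡ 4 (mod 7).
    The inverse of 6 mod 7 is 6 (since 6·6 = 36 = 5·7 + 1), so t ≡ 6·4 = 24 ≡ 3 (mod 7).
    Then x = 171 + 1287·3 = 4032, valid modulo lcm(1287, 7) = 9009: x ≡ 4032 (mod 9009).
  Combine with x ≡ 5 (mod 17); new modulus lcm = 153153.
    Write x = 4032 + 9009·t and substitute into x ≡ 5 (mod 17): 9009·t ≡ 5 − 4032 = -4027 (mod 17).
    Reduce coefficients mod 17: 16·t ≡ 2 (mod 17).
    The inverse of 16 mod 17 is 16 (since 16·16 = 256 = 15·17 + 1), so t ≡ 16·2 = 32 ≡ 15 (mod 17).
    Then x = 4032 + 9009·15 = 139167, valid modulo lcm(9009, 17) = 153153: x ≡ 139167 (mod 153153).
Verify against each original: 139167 mod 11 = 6, 139167 mod 13 = 2, 139167 mod 9 = 0, 139167 mod 7 = 0, 139167 mod 17 = 5.

x ≡ 139167 (mod 153153).


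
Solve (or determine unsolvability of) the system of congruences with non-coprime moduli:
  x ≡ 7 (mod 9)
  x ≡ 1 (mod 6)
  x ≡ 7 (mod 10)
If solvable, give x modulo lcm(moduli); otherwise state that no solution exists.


Moduli 9, 6, 10 are not pairwise coprime, so CRT works modulo lcm(m_i) when all pairwise compatibility conditions hold.
Pairwise compatibility: gcd(m_i, m_j) must divide a_i - a_j for every pair.
Merge one congruence at a time:
  Start: x ≡ 7 (mod 9).
  Combine with x ≡ 1 (mod 6): gcd(9, 6) = 3; 1 - 7 = -6, which IS divisible by 3, so compatible.
    Write x = 7 + 9·t and substitute into x ≡ 1 (mod 6): 9·t ≡ 1 − 7 = -6 (mod 6).
    Divide the congruence (and modulus) by g = 3: 3·t ≡ -2 (mod 2).
    Reduce coefficients mod 2: 1·t ≡ 0 (mod 2).
    So t ≡ 0 (mod 2).
    Then x = 7 + 9·0 = 7, valid modulo lcm(9, 6) = 18: x ≡ 7 (mod 18).
  Combine with x ≡ 7 (mod 10): gcd(18, 10) = 2; 7 - 7 = 0, which IS divisible by 2, so compatible.
    Write x = 7 + 18·t and substitute into x ≡ 7 (mod 10): 18·t ≡ 7 − 7 = 0 (mod 10).
    Divide the congruence (and modulus) by g = 2: 9·t ≡ 0 (mod 5).
    Reduce coefficients mod 5: 4·t ≡ 0 (mod 5).
    The inverse of 4 mod 5 is 4 (since 4·4 = 16 = 3·5 + 1), so t ≡ 4·0 = 0 ≡ 0 (mod 5).
    Then x = 7 + 18·0 = 7, valid modulo lcm(18, 10) = 90: x ≡ 7 (mod 90).
Verify: 7 mod 9 = 7, 7 mod 6 = 1, 7 mod 10 = 7.

x ≡ 7 (mod 90).


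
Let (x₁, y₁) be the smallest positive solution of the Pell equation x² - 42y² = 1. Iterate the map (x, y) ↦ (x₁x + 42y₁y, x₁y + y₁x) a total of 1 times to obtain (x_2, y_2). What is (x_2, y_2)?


Step 1: Find the fundamental solution (x₁, y₁) of x² - 42y² = 1.
  Expand √42 as a continued fraction. a₀ = ⌊√42⌋ = 6; iterate m_{k+1} = d_k·a_k − m_k, d_{k+1} = (42 − m_{k+1}²)/d_k, a_{k+1} = ⌊(a₀ + m_{k+1})/d_{k+1}⌋ (starting m₀ = 0, d₀ = 1), with convergents p_k = a_k·p_{k-1} + p_{k-2}, q_k = a_k·q_{k-1} + q_{k-2} (p₋₁ = 1, q₋₁ = 0):
  k = 0: a₀ = 6; p₀/q₀ = 6/1; p₀² − 42·q₀² = 36 − 42 = -6.
  k = 1: m = 6, d = 6, a = ⌊(6 + 6)/6⌋ = 2; p/q = (2·6 + 1)/(2·1 + 0) = 13/2; p² − 42·q² = 169 − 168 = 1.
  The first convergent with p² − 42·q² = 1 gives the fundamental solution (x₁, y₁) = (13, 2).
Step 2: Apply the recurrence (x_{n+1}, y_{n+1}) = (x₁x_n + 42y₁y_n, x₁y_n + y₁x_n) repeatedly.
  From (x_1, y_1) = (13, 2): x_2 = 13·13 + 42·2·2 = 337; y_2 = 13·2 + 2·13 = 52.
Step 3: Verify x_2² - 42·y_2² = 113569 - 113568 = 1 (should be 1). ✓

(x_1, y_1) = (13, 2); (x_2, y_2) = (337, 52).


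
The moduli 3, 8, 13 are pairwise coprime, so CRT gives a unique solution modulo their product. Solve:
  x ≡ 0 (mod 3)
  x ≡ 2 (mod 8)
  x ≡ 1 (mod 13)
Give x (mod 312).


Moduli 3, 8, 13 are pairwise coprime; by CRT there is a unique solution modulo M = 3 · 8 · 13 = 312.
Solve pairwise, accumulating the modulus:
  Start with x ≡ 0 (mod 3).
  Combine with x ≡ 2 (mod 8): since gcd(3, 8) = 1, we get a unique residue mod 24.
    Write x = 0 + 3·t and substitute into x ≡ 2 (mod 8): 3·t ≡ 2 − 0 = 2 (mod 8).
    The inverse of 3 mod 8 is 3 (since 3·3 = 9 = 1·8 + 1), so t ≡ 3·2 = 6 ≡ 6 (mod 8).
    Then x = 0 + 3·6 = 18, valid modulo lcm(3, 8) = 24: x ≡ 18 (mod 24).
  Combine with x ≡ 1 (mod 13): since gcd(24, 13) = 1, we get a unique residue mod 312.
    Write x = 18 + 24·t and substitute into x ≡ 1 (mod 13): 24·t ≡ 1 − 18 = -17 (mod 13).
    Reduce coefficients mod 13: 11·t ≡ 9 (mod 13).
    The inverse of 11 mod 13 is 6 (since 11·6 = 66 = 5·13 + 1), so t ≡ 6·9 = 54 ≡ 2 (mod 13).
    Then x = 18 + 24·2 = 66, valid modulo lcm(24, 13) = 312: x ≡ 66 (mod 312).
Verify: 66 mod 3 = 0 ✓, 66 mod 8 = 2 ✓, 66 mod 13 = 1 ✓.

x ≡ 66 (mod 312).


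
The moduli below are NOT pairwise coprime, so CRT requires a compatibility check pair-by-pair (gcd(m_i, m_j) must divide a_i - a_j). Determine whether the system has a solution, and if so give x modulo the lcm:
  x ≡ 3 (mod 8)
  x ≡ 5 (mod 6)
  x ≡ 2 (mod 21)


Moduli 8, 6, 21 are not pairwise coprime, so CRT works modulo lcm(m_i) when all pairwise compatibility conditions hold.
Pairwise compatibility: gcd(m_i, m_j) must divide a_i - a_j for every pair.
Merge one congruence at a time:
  Start: x ≡ 3 (mod 8).
  Combine with x ≡ 5 (mod 6): gcd(8, 6) = 2; 5 - 3 = 2, which IS divisible by 2, so compatible.
    Write x = 3 + 8·t and substitute into x ≡ 5 (mod 6): 8·t ≡ 5 − 3 = 2 (mod 6).
    Divide the congruence (and modulus) by g = 2: 4·t ≡ 1 (mod 3).
    Reduce coefficients mod 3: 1·t ≡ 1 (mod 3).
    So t ≡ 1 (mod 3).
    Then x = 3 + 8·1 = 11, valid modulo lcm(8, 6) = 24: x ≡ 11 (mod 24).
  Combine with x ≡ 2 (mod 21): gcd(24, 21) = 3; 2 - 11 = -9, which IS divisible by 3, so compatible.
    Write x = 11 + 24·t and substitute into x ≡ 2 (mod 21): 24·t ≡ 2 − 11 = -9 (mod 21).
    Divide the congruence (and modulus) by g = 3: 8·t ≡ -3 (mod 7).
    Reduce coefficients mod 7: 1·t ≡ 4 (mod 7).
    So t ≡ 4 (mod 7).
    Then x = 11 + 24·4 = 107, valid modulo lcm(24, 21) = 168: x ≡ 107 (mod 168).
Verify: 107 mod 8 = 3, 107 mod 6 = 5, 107 mod 21 = 2.

x ≡ 107 (mod 168).


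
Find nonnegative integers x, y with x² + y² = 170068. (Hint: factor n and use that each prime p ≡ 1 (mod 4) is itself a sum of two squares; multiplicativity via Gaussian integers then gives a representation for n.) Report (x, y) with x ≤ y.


Step 1: Factor n = 170068 = 2^2 · 17 · 41 · 61.
Step 2: Check the mod-4 condition on each prime factor: 2 = 2 (special); 17 ≡ 1 (mod 4), exponent 1; 41 ≡ 1 (mod 4), exponent 1; 61 ≡ 1 (mod 4), exponent 1.
All primes ≡ 3 (mod 4) appear to even exponent (or don't appear), so by the two-squares theorem n IS expressible as a sum of two squares.
Step 3: Build a representation. Group n = k² · m with k = 2 and m = 17 · 41 · 61 = 42517 (a product of primes ≡ 1 (mod 4)); a representation of m scales to one of n via (k·x)² + (k·y)² = k²(x² + y²). Each prime p ≡ 1 (mod 4) is itself a sum of two squares; find a² by testing p − a² for a perfect square:
  17: 17 − 1² = 16 = 4² ⇒ 17 = 1² + 4².
  41: 41 − 1² = 40, 41 − 2² = 37, 41 − 3² = 32, 41 − 4² = 25 = 5² ⇒ 41 = 4² + 5².
  61: 61 − 1² = 60, 61 − 2² = 57, 61 − 3² = 52, 61 − 4² = 45, 61 − 5² = 36 = 6² ⇒ 61 = 5² + 6².
  Combine using the Brahmagupta–Fibonacci identity (a² + b²)(c² + d²) = (ac − bd)² + (ad + bc)² = (ac + bd)² + (ad − bc)²:
  17 · 41 = 697: from (1² + 4²)(4² + 5²), take (1·4 − 4·5, 1·5 + 4·4) = (4 − 20, 5 + 16) = (-16, 21); dropping signs (only squares matter) gives (16, 21); check 16² + 21² = 256 + 441 = 697 ✓.
  697 · 61 = 42517: from (16² + 21²)(5² + 6²), take (16·5 − 21·6, 16·6 + 21·5) = (80 − 126, 96 + 105) = (-46, 201); dropping signs (only squares matter) gives (46, 201); check 46² + 201² = 2116 + 40401 = 42517 ✓.
  Scale by k = 2: (2·46, 2·201) = (92, 402).
Step 4: Order so x ≤ y and verify: 92² + 402² = 8464 + 161604 = 170068 = n. ✓

n = 170068 = 92² + 402² (one valid representation with x ≤ y).


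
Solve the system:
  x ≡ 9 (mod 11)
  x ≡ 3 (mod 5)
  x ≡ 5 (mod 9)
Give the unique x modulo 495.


Moduli 11, 5, 9 are pairwise coprime; by CRT there is a unique solution modulo M = 11 · 5 · 9 = 495.
Solve pairwise, accumulating the modulus:
  Start with x ≡ 9 (mod 11).
  Combine with x ≡ 3 (mod 5): since gcd(11, 5) = 1, we get a unique residue mod 55.
    Write x = 9 + 11·t and substitute into x ≡ 3 (mod 5): 11·t ≡ 3 − 9 = -6 (mod 5).
    Reduce coefficients mod 5: 1·t ≡ 4 (mod 5).
    So t ≡ 4 (mod 5).
    Then x = 9 + 11·4 = 53, valid modulo lcm(11, 5) = 55: x ≡ 53 (mod 55).
  Combine with x ≡ 5 (mod 9): since gcd(55, 9) = 1, we get a unique residue mod 495.
    Write x = 53 + 55·t and substitute into x ≡ 5 (mod 9): 55·t ≡ 5 − 53 = -48 (mod 9).
    Reduce coefficients mod 9: 1·t ≡ 6 (mod 9).
    So t ≡ 6 (mod 9).
    Then x = 53 + 55·6 = 383, valid modulo lcm(55, 9) = 495: x ≡ 383 (mod 495).
Verify: 383 mod 11 = 9 ✓, 383 mod 5 = 3 ✓, 383 mod 9 = 5 ✓.

x ≡ 383 (mod 495).


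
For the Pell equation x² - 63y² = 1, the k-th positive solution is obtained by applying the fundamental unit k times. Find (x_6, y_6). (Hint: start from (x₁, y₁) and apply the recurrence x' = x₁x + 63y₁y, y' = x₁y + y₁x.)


Step 1: Find the fundamental solution (x₁, y₁) of x² - 63y² = 1.
  Expand √63 as a continued fraction. a₀ = ⌊√63⌋ = 7; iterate m_{k+1} = d_k·a_k − m_k, d_{k+1} = (63 − m_{k+1}²)/d_k, a_{k+1} = ⌊(a₀ + m_{k+1})/d_{k+1}⌋ (starting m₀ = 0, d₀ = 1), with convergents p_k = a_k·p_{k-1} + p_{k-2}, q_k = a_k·q_{k-1} + q_{k-2} (p₋₁ = 1, q₋₁ = 0):
  k = 0: a₀ = 7; p₀/q₀ = 7/1; p₀² − 63·q₀² = 49 − 63 = -14.
  k = 1: m = 7, d = 14, a = ⌊(7 + 7)/14⌋ = 1; p/q = (1·7 + 1)/(1·1 + 0) = 8/1; p² − 63·q² = 64 − 63 = 1.
  The first convergent with p² − 63·q² = 1 gives the fundamental solution (x₁, y₁) = (8, 1).
Step 2: Apply the recurrence (x_{n+1}, y_{n+1}) = (x₁x_n + 63y₁y_n, x₁y_n + y₁x_n) repeatedly.
  From (x_1, y_1) = (8, 1): x_2 = 8·8 + 63·1·1 = 127; y_2 = 8·1 + 1·8 = 16.
  From (x_2, y_2) = (127, 16): x_3 = 8·127 + 63·1·16 = 2024; y_3 = 8·16 + 1·127 = 255.
  From (x_3, y_3) = (2024, 255): x_4 = 8·2024 + 63·1·255 = 32257; y_4 = 8·255 + 1·2024 = 4064.
  From (x_4, y_4) = (32257, 4064): x_5 = 8·32257 + 63·1·4064 = 514088; y_5 = 8·4064 + 1·32257 = 64769.
  From (x_5, y_5) = (514088, 64769): x_6 = 8·514088 + 63·1·64769 = 8193151; y_6 = 8·64769 + 1·514088 = 1032240.
Step 3: Verify x_6² - 63·y_6² = 67127723308801 - 67127723308800 = 1 (should be 1). ✓

(x_1, y_1) = (8, 1); (x_6, y_6) = (8193151, 1032240).


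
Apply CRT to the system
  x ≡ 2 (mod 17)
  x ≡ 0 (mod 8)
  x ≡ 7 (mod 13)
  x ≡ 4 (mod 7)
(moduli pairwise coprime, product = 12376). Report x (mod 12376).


Product of moduli M = 17 · 8 · 13 · 7 = 12376.
Merge one congruence at a time:
  Start: x ≡ 2 (mod 17).
  Combine with x ≡ 0 (mod 8); new modulus lcm = 136.
    Write x = 2 + 17·t and substitute into x ≡ 0 (mod 8): 17·t ≡ 0 − 2 = -2 (mod 8).
    Reduce coefficients mod 8: 1·t ≡ 6 (mod 8).
    So t ≡ 6 (mod 8).
    Then x = 2 + 17·6 = 104, valid modulo lcm(17, 8) = 136: x ≡ 104 (mod 136).
  Combine with x ≡ 7 (mod 13); new modulus lcm = 1768.
    Write x = 104 + 136·t and substitute into x ≡ 7 (mod 13): 136·t ≡ 7 − 104 = -97 (mod 13).
    Reduce coefficients mod 13: 6·t ≡ 7 (mod 13).
    The inverse of 6 mod 13 is 11 (since 6·11 = 66 = 5·13 + 1), so t ≡ 11·7 = 77 ≡ 12 (mod 13).
    Then x = 104 + 136·12 = 1736, valid modulo lcm(136, 13) = 1768: x ≡ 1736 (mod 1768).
  Combine with x ≡ 4 (mod 7); new modulus lcm = 12376.
    Write x = 1736 + 1768·t and substitute into x ≡ 4 (mod 7): 1768·t ≡ 4 − 1736 = -1732 (mod 7).
    Reduce coefficients mod 7: 4·t ≡ 4 (mod 7).
    The inverse of 4 mod 7 is 2 (since 4·2 = 8 = 1·7 + 1), so t ≡ 2·4 = 8 ≡ 1 (mod 7).
    Then x = 1736 + 1768·1 = 3504, valid modulo lcm(1768, 7) = 12376: x ≡ 3504 (mod 12376).
Verify against each original: 3504 mod 17 = 2, 3504 mod 8 = 0, 3504 mod 13 = 7, 3504 mod 7 = 4.

x ≡ 3504 (mod 12376).


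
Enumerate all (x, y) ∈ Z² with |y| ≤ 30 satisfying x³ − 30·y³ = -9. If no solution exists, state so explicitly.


The equation is x³ - 30y³ = -9. For fixed y, x³ = 30·y³ − 9, so a solution requires the RHS to be a perfect cube.
Strategy: iterate y from -30 to 30, compute RHS = 30·y³ − 9, and check whether it is a (positive or negative) perfect cube.
Check small values of y:
  y = 0: RHS = -9 is not a perfect cube.
  y = 1: RHS = 21 is not a perfect cube.
  y = -1: RHS = -39 is not a perfect cube.
  y = 2: RHS = 231 is not a perfect cube.
  y = -2: RHS = -249 is not a perfect cube.
  y = 3: RHS = 801 is not a perfect cube.
  y = -3: RHS = -819 is not a perfect cube.
Continuing the search up to |y| = 30 finds no solutions either.
No (x, y) in the scanned range satisfies the equation.

No integer solutions with |y| ≤ 30.


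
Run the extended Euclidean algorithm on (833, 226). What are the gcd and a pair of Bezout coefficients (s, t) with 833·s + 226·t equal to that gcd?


Euclidean algorithm on (833, 226) — divide until remainder is 0:
  833 = 3 · 226 + 155
  226 = 1 · 155 + 71
  155 = 2 · 71 + 13
  71 = 5 · 13 + 6
  13 = 2 · 6 + 1
  6 = 6 · 1 + 0
gcd(833, 226) = 1.
Track Bezout coefficients alongside the remainders: start with r₀ = 833 = a·1 + b·0 (s = 1, t = 0) and r₁ = 226 = a·0 + b·1 (s = 0, t = 1); each new remainder r_{k+1} = r_{k-1} − q_k·r_k inherits s_{k+1} = s_{k-1} − q_k·s_k, t_{k+1} = t_{k-1} − q_k·t_k, so r_k = a·s_k + b·t_k at every step:
  q = 3: r = 155, s = 1 − 3·0 = 1, t = 0 − 3·1 = -3  (check: 833·1 + 226·(-3) = 155)
  q = 1: r = 71, s = 0 − 1·1 = -1, t = 1 − 1·(-3) = 4  (check: 833·(-1) + 226·4 = 71)
  q = 2: r = 13, s = 1 − 2·(-1) = 3, t = -3 − 2·4 = -11  (check: 833·3 + 226·(-11) = 13)
  q = 5: r = 6, s = -1 − 5·3 = -16, t = 4 − 5·(-11) = 59  (check: 833·(-16) + 226·59 = 6)
  q = 2: r = 1, s = 3 − 2·(-16) = 35, t = -11 − 2·59 = -129  (check: 833·35 + 226·(-129) = 1)
The row with r = 1 (the gcd) gives the Bezout coefficients s = 35, t = -129.
Result: 833 · (35) + 226 · (-129) = 1.

gcd(833, 226) = 1; s = 35, t = -129 (check: 833·35 + 226·(-129) = 1).


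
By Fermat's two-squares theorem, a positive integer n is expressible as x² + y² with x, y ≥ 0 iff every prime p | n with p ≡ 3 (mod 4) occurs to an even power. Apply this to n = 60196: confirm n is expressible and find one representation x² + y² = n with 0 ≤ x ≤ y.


Step 1: Factor n = 60196 = 2^2 · 101 · 149.
Step 2: Check the mod-4 condition on each prime factor: 2 = 2 (special); 101 ≡ 1 (mod 4), exponent 1; 149 ≡ 1 (mod 4), exponent 1.
All primes ≡ 3 (mod 4) appear to even exponent (or don't appear), so by the two-squares theorem n IS expressible as a sum of two squares.
Step 3: Build a representation. Group n = k² · m with k = 2 and m = 101 · 149 = 15049 (a product of primes ≡ 1 (mod 4)); a representation of m scales to one of n via (k·x)² + (k·y)² = k²(x² + y²). Each prime p ≡ 1 (mod 4) is itself a sum of two squares; find a² by testing p − a² for a perfect square:
  101: 101 − 1² = 100 = 10² ⇒ 101 = 1² + 10².
  149: 149 − 1² = 148, 149 − 2² = 145, 149 − 3² = 140, 149 − 4² = 133, 149 − 5² = 124, 149 − 6² = 113, 149 − 7² = 100 = 10² ⇒ 149 = 7² + 10².
  Combine using the Brahmagupta–Fibonacci identity (a² + b²)(c² + d²) = (ac − bd)² + (ad + bc)² = (ac + bd)² + (ad − bc)²:
  101 · 149 = 15049: from (1² + 10²)(7² + 10²), take (1·7 − 10·10, 1·10 + 10·7) = (7 − 100, 10 + 70) = (-93, 80); dropping signs (only squares matter) gives (93, 80); check 93² + 80² = 8649 + 6400 = 15049 ✓.
  Scale by k = 2: (2·93, 2·80) = (186, 160).
Step 4: Order so x ≤ y and verify: 160² + 186² = 25600 + 34596 = 60196 = n. ✓

n = 60196 = 160² + 186² (one valid representation with x ≤ y).


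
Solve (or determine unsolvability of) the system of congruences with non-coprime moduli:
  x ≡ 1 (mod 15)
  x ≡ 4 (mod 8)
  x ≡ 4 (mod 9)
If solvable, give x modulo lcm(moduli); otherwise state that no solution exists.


Moduli 15, 8, 9 are not pairwise coprime, so CRT works modulo lcm(m_i) when all pairwise compatibility conditions hold.
Pairwise compatibility: gcd(m_i, m_j) must divide a_i - a_j for every pair.
Merge one congruence at a time:
  Start: x ≡ 1 (mod 15).
  Combine with x ≡ 4 (mod 8): gcd(15, 8) = 1; 4 - 1 = 3, which IS divisible by 1, so compatible.
    Write x = 1 + 15·t and substitute into x ≡ 4 (mod 8): 15·t ≡ 4 − 1 = 3 (mod 8).
    Reduce coefficients mod 8: 7·t ≡ 3 (mod 8).
    The inverse of 7 mod 8 is 7 (since 7·7 = 49 = 6·8 + 1), so t ≡ 7·3 = 21 ≡ 5 (mod 8).
    Then x = 1 + 15·5 = 76, valid modulo lcm(15, 8) = 120: x ≡ 76 (mod 120).
  Combine with x ≡ 4 (mod 9): gcd(120, 9) = 3; 4 - 76 = -72, which IS divisible by 3, so compatible.
    Write x = 76 + 120·t and substitute into x ≡ 4 (mod 9): 120·t ≡ 4 − 76 = -72 (mod 9).
    Divide the congruence (and modulus) by g = 3: 40·t ≡ -24 (mod 3).
    Reduce coefficients mod 3: 1·t ≡ 0 (mod 3).
    So t ≡ 0 (mod 3).
    Then x = 76 + 120·0 = 76, valid modulo lcm(120, 9) = 360: x ≡ 76 (mod 360).
Verify: 76 mod 15 = 1, 76 mod 8 = 4, 76 mod 9 = 4.

x ≡ 76 (mod 360).


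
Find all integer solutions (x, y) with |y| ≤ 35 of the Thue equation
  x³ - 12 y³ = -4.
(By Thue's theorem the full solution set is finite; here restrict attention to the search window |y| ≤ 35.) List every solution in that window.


The equation is x³ - 12y³ = -4. For fixed y, x³ = 12·y³ − 4, so a solution requires the RHS to be a perfect cube.
Strategy: iterate y from -35 to 35, compute RHS = 12·y³ − 4, and check whether it is a (positive or negative) perfect cube.
Check small values of y:
  y = 0: RHS = -4 is not a perfect cube.
  y = 1: RHS = 8 = (2)³ ⇒ x = 2 works.
  y = -1: RHS = -16 is not a perfect cube.
  y = 2: RHS = 92 is not a perfect cube.
  y = -2: RHS = -100 is not a perfect cube.
  y = 3: RHS = 320 is not a perfect cube.
  y = -3: RHS = -328 is not a perfect cube.
Continuing the search up to |y| = 35 finds no further solutions beyond those listed.
Collected solutions: (2, 1).

Solutions (with |y| ≤ 35): (2, 1).


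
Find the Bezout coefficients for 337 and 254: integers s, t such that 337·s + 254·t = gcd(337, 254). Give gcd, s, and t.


Euclidean algorithm on (337, 254) — divide until remainder is 0:
  337 = 1 · 254 + 83
  254 = 3 · 83 + 5
  83 = 16 · 5 + 3
  5 = 1 · 3 + 2
  3 = 1 · 2 + 1
  2 = 2 · 1 + 0
gcd(337, 254) = 1.
Track Bezout coefficients alongside the remainders: start with r₀ = 337 = a·1 + b·0 (s = 1, t = 0) and r₁ = 254 = a·0 + b·1 (s = 0, t = 1); each new remainder r_{k+1} = r_{k-1} − q_k·r_k inherits s_{k+1} = s_{k-1} − q_k·s_k, t_{k+1} = t_{k-1} − q_k·t_k, so r_k = a·s_k + b·t_k at every step:
  q = 1: r = 83, s = 1 − 1·0 = 1, t = 0 − 1·1 = -1  (check: 337·1 + 254·(-1) = 83)
  q = 3: r = 5, s = 0 − 3·1 = -3, t = 1 − 3·(-1) = 4  (check: 337·(-3) + 254·4 = 5)
  q = 16: r = 3, s = 1 − 16·(-3) = 49, t = -1 − 16·4 = -65  (check: 337·49 + 254·(-65) = 3)
  q = 1: r = 2, s = -3 − 1·49 = -52, t = 4 − 1·(-65) = 69  (check: 337·(-52) + 254·69 = 2)
  q = 1: r = 1, s = 49 − 1·(-52) = 101, t = -65 − 1·69 = -134  (check: 337·101 + 254·(-134) = 1)
The row with r = 1 (the gcd) gives the Bezout coefficients s = 101, t = -134.
Result: 337 · (101) + 254 · (-134) = 1.

gcd(337, 254) = 1; s = 101, t = -134 (check: 337·101 + 254·(-134) = 1).


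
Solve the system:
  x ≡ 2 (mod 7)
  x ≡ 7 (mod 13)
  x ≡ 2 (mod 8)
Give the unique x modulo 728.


Moduli 7, 13, 8 are pairwise coprime; by CRT there is a unique solution modulo M = 7 · 13 · 8 = 728.
Solve pairwise, accumulating the modulus:
  Start with x ≡ 2 (mod 7).
  Combine with x ≡ 7 (mod 13): since gcd(7, 13) = 1, we get a unique residue mod 91.
    Write x = 2 + 7·t and substitute into x ≡ 7 (mod 13): 7·t ≡ 7 − 2 = 5 (mod 13).
    The inverse of 7 mod 13 is 2 (since 7·2 = 14 = 1·13 + 1), so t ≡ 2·5 = 10 ≡ 10 (mod 13).
    Then x = 2 + 7·10 = 72, valid modulo lcm(7, 13) = 91: x ≡ 72 (mod 91).
  Combine with x ≡ 2 (mod 8): since gcd(91, 8) = 1, we get a unique residue mod 728.
    Write x = 72 + 91·t and substitute into x ≡ 2 (mod 8): 91·t ≡ 2 − 72 = -70 (mod 8).
    Reduce coefficients mod 8: 3·t ≡ 2 (mod 8).
    The inverse of 3 mod 8 is 3 (since 3·3 = 9 = 1·8 + 1), so t ≡ 3·2 = 6 ≡ 6 (mod 8).
    Then x = 72 + 91·6 = 618, valid modulo lcm(91, 8) = 728: x ≡ 618 (mod 728).
Verify: 618 mod 7 = 2 ✓, 618 mod 13 = 7 ✓, 618 mod 8 = 2 ✓.

x ≡ 618 (mod 728).


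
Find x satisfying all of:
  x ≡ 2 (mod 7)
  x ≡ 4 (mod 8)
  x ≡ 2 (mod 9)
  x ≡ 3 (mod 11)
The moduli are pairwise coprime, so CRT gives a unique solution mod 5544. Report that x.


Product of moduli M = 7 · 8 · 9 · 11 = 5544.
Merge one congruence at a time:
  Start: x ≡ 2 (mod 7).
  Combine with x ≡ 4 (mod 8); new modulus lcm = 56.
    Write x = 2 + 7·t and substitute into x ≡ 4 (mod 8): 7·t ≡ 4 − 2 = 2 (mod 8).
    The inverse of 7 mod 8 is 7 (since 7·7 = 49 = 6·8 + 1), so t ≡ 7·2 = 14 ≡ 6 (mod 8).
    Then x = 2 + 7·6 = 44, valid modulo lcm(7, 8) = 56: x ≡ 44 (mod 56).
  Combine with x ≡ 2 (mod 9); new modulus lcm = 504.
    Write x = 44 + 56·t and substitute into x ≡ 2 (mod 9): 56·t ≡ 2 − 44 = -42 (mod 9).
    Reduce coefficients mod 9: 2·t ≡ 3 (mod 9).
    The inverse of 2 mod 9 is 5 (since 2·5 = 10 = 1·9 + 1), so t ≡ 5·3 = 15 ≡ 6 (mod 9).
    Then x = 44 + 56·6 = 380, valid modulo lcm(56, 9) = 504: x ≡ 380 (mod 504).
  Combine with x ≡ 3 (mod 11); new modulus lcm = 5544.
    Write x = 380 + 504·t and substitute into x ≡ 3 (mod 11): 504·t ≡ 3 − 380 = -377 (mod 11).
    Reduce coefficients mod 11: 9·t ≡ 8 (mod 11).
    The inverse of 9 mod 11 is 5 (since 9·5 = 45 = 4·11 + 1), so t ≡ 5·8 = 40 ≡ 7 (mod 11).
    Then x = 380 + 504·7 = 3908, valid modulo lcm(504, 11) = 5544: x ≡ 3908 (mod 5544).
Verify against each original: 3908 mod 7 = 2, 3908 mod 8 = 4, 3908 mod 9 = 2, 3908 mod 11 = 3.

x ≡ 3908 (mod 5544).
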